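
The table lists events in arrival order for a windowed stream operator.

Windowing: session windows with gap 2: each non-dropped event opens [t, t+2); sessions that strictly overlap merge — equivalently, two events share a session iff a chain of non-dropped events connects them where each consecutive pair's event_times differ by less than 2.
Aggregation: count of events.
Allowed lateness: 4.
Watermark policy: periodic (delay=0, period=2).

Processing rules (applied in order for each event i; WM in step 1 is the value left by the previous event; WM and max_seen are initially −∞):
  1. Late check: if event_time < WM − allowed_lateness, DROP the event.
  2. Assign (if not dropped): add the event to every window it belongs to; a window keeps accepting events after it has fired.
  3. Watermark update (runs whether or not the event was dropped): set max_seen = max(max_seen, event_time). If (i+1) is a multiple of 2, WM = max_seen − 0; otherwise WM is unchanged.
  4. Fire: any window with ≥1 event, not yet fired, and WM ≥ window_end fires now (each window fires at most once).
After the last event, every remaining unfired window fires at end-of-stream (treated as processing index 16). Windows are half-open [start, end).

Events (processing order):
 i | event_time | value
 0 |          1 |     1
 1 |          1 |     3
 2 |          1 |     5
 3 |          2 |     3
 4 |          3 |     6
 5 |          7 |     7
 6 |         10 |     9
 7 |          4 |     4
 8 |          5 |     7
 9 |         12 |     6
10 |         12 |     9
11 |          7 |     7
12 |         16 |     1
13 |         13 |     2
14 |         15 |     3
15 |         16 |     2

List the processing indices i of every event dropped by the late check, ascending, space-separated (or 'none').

8 11

i=0 t=1 v=1: → [1,3); WM=−∞
i=1 t=1 v=3: → [1,3); WM=1
i=2 t=1 v=5: → [1,3); WM=1
i=3 t=2 v=3: → [1,4); WM=2
i=4 t=3 v=6: → [1,5); WM=2
i=5 t=7 v=7: → [7,9); WM=7
i=6 t=10 v=9: → [10,12); WM=7
i=7 t=4 v=4: → [1,6); WM=10
i=8 t=5 v=7: DROP (t<10-4); WM=10
i=9 t=12 v=6: → [12,14); WM=12
i=10 t=12 v=9: → [12,14); WM=12
i=11 t=7 v=7: DROP (t<12-4); WM=12
i=12 t=16 v=1: → [16,18); WM=12
i=13 t=13 v=2: → [12,15); WM=16
i=14 t=15 v=3: → [15,18); WM=16
i=15 t=16 v=2: → [15,18); WM=16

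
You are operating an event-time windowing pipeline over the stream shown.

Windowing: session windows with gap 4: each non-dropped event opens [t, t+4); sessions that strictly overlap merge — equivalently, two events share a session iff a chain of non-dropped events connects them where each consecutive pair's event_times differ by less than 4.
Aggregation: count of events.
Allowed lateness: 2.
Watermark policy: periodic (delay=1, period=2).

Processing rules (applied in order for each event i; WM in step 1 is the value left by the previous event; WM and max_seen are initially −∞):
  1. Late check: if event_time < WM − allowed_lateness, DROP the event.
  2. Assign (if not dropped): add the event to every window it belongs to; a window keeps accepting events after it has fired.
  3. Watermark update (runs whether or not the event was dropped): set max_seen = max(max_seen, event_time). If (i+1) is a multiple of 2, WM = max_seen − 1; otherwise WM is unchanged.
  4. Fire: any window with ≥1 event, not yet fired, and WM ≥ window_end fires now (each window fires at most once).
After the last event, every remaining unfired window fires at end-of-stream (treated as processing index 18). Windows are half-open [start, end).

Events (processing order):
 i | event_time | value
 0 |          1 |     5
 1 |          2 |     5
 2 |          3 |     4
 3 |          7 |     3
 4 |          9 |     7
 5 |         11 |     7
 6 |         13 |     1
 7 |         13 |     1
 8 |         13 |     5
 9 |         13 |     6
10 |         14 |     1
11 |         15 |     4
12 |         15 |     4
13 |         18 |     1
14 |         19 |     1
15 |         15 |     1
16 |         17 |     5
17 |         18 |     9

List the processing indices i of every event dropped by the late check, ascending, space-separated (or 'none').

i=0 t=1 v=5: → [1,5); WM=−∞
i=1 t=2 v=5: → [1,6); WM=1
i=2 t=3 v=4: → [1,7); WM=1
i=3 t=7 v=3: → [7,11); WM=6
i=4 t=9 v=7: → [7,13); WM=6
i=5 t=11 v=7: → [7,15); WM=10
i=6 t=13 v=1: → [7,17); WM=10
i=7 t=13 v=1: → [7,17); WM=12
i=8 t=13 v=5: → [7,17); WM=12
i=9 t=13 v=6: → [7,17); WM=12
i=10 t=14 v=1: → [7,18); WM=12
i=11 t=15 v=4: → [7,19); WM=14
i=12 t=15 v=4: → [7,19); WM=14
i=13 t=18 v=1: → [7,22); WM=17
i=14 t=19 v=1: → [7,23); WM=17
i=15 t=15 v=1: → [7,23); WM=18
i=16 t=17 v=5: → [7,23); WM=18
i=17 t=18 v=9: → [7,23); WM=18

none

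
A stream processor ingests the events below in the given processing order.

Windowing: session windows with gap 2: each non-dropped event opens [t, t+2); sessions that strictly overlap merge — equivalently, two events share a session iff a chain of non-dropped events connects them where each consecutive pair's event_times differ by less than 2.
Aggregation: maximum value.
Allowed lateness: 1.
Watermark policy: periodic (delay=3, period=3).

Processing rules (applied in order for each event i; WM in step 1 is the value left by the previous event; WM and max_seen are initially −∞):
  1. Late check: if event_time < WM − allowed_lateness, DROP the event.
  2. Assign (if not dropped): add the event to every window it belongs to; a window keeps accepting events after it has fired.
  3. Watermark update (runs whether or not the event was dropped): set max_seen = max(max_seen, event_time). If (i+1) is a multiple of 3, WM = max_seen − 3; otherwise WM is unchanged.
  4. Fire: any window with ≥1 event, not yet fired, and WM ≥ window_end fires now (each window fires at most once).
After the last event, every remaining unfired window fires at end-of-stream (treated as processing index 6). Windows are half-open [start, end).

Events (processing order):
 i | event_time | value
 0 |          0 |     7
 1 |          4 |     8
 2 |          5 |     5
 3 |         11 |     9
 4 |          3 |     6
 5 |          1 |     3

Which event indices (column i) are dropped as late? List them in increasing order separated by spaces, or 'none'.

i=0 t=0 v=7: → [0,2); WM=−∞
i=1 t=4 v=8: → [4,6); WM=−∞
i=2 t=5 v=5: → [4,7); WM=2
i=3 t=11 v=9: → [11,13); WM=2
i=4 t=3 v=6: → [3,7); WM=2
i=5 t=1 v=3: → [0,3); WM=8

none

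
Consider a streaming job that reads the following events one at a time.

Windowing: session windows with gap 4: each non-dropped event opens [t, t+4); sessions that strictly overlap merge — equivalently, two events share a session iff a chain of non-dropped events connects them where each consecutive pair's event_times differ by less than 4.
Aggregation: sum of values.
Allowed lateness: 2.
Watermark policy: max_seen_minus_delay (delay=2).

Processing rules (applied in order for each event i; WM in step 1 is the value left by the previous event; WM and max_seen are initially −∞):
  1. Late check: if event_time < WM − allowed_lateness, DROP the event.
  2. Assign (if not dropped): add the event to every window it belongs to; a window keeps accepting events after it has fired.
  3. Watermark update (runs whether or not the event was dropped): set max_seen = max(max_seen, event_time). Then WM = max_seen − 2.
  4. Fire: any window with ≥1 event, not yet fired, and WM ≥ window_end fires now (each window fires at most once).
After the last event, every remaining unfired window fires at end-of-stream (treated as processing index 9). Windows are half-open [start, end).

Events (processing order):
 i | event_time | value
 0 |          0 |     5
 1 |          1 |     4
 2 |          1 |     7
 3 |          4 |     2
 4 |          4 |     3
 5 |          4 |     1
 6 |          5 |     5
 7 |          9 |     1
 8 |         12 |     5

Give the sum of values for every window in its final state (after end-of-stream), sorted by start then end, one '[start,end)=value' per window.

i=0 t=0 v=5: → [0,4); WM=-2
i=1 t=1 v=4: → [0,5); WM=-1
i=2 t=1 v=7: → [0,5); WM=-1
i=3 t=4 v=2: → [0,8); WM=2
i=4 t=4 v=3: → [0,8); WM=2
i=5 t=4 v=1: → [0,8); WM=2
i=6 t=5 v=5: → [0,9); WM=3
i=7 t=9 v=1: → [9,13); WM=7
i=8 t=12 v=5: → [9,16); WM=10

[0,9)=27 [9,16)=6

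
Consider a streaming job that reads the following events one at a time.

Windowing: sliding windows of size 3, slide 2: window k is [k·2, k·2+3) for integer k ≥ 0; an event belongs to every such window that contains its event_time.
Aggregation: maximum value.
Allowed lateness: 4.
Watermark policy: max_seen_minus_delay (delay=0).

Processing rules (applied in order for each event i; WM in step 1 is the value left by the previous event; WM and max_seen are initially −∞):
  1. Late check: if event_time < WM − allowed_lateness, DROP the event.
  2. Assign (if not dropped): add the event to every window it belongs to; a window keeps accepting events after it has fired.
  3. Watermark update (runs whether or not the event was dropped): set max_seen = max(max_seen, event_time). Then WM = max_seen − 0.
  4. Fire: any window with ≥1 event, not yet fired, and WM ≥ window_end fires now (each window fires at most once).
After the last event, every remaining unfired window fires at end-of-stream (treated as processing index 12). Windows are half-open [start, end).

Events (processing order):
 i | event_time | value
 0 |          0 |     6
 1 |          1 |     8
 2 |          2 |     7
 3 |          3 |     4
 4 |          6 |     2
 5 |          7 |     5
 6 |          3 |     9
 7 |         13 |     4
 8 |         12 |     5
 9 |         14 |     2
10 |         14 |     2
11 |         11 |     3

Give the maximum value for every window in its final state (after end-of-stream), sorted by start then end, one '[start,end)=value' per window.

i=0 t=0 v=6: → [0,3); WM=0
i=1 t=1 v=8: → [0,3); WM=1
i=2 t=2 v=7: → [2,5),[0,3); WM=2
i=3 t=3 v=4: → [2,5); WM=3; [0,3) fires=8
i=4 t=6 v=2: → [6,9),[4,7); WM=6; [2,5) fires=7
i=5 t=7 v=5: → [6,9); WM=7; [4,7) fires=2
i=6 t=3 v=9: → [2,5); WM=7
i=7 t=13 v=4: → [12,15); WM=13; [6,9) fires=5
i=8 t=12 v=5: → [12,15),[10,13); WM=13; [10,13) fires=5
i=9 t=14 v=2: → [14,17),[12,15); WM=14
i=10 t=14 v=2: → [14,17),[12,15); WM=14
i=11 t=11 v=3: → [10,13); WM=14

[0,3)=8 [2,5)=9 [4,7)=2 [6,9)=5 [10,13)=5 [12,15)=5 [14,17)=2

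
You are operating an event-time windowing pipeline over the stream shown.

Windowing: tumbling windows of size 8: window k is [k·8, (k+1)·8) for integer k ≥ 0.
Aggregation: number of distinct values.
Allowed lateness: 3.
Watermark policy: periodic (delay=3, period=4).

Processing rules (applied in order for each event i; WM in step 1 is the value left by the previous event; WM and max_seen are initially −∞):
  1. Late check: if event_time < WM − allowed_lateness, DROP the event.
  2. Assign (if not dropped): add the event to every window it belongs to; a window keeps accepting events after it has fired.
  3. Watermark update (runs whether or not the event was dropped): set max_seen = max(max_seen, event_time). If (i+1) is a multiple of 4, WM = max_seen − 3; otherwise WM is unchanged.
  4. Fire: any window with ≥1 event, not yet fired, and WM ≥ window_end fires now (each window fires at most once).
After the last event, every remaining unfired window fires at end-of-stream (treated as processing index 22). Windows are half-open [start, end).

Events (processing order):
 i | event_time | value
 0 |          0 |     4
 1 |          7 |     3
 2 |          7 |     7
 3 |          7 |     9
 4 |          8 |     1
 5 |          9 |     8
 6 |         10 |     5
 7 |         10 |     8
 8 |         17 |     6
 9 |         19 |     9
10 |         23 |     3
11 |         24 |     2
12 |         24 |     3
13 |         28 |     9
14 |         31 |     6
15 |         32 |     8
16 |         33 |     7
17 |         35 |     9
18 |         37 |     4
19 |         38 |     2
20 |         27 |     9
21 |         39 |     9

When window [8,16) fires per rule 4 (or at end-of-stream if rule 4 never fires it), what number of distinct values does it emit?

i=0 t=0 v=4: → [0,8); WM=−∞
i=1 t=7 v=3: → [0,8); WM=−∞
i=2 t=7 v=7: → [0,8); WM=−∞
i=3 t=7 v=9: → [0,8); WM=4
i=4 t=8 v=1: → [8,16); WM=4
i=5 t=9 v=8: → [8,16); WM=4
i=6 t=10 v=5: → [8,16); WM=4
i=7 t=10 v=8: → [8,16); WM=7
i=8 t=17 v=6: → [16,24); WM=7
i=9 t=19 v=9: → [16,24); WM=7
i=10 t=23 v=3: → [16,24); WM=7
i=11 t=24 v=2: → [24,32); WM=21; [0,8) fires=4 [8,16) fires=3
i=12 t=24 v=3: → [24,32); WM=21
i=13 t=28 v=9: → [24,32); WM=21
i=14 t=31 v=6: → [24,32); WM=21
i=15 t=32 v=8: → [32,40); WM=29; [16,24) fires=3
i=16 t=33 v=7: → [32,40); WM=29
i=17 t=35 v=9: → [32,40); WM=29
i=18 t=37 v=4: → [32,40); WM=29
i=19 t=38 v=2: → [32,40); WM=35; [24,32) fires=4
i=20 t=27 v=9: DROP (t<35-3); WM=35
i=21 t=39 v=9: → [32,40); WM=35

3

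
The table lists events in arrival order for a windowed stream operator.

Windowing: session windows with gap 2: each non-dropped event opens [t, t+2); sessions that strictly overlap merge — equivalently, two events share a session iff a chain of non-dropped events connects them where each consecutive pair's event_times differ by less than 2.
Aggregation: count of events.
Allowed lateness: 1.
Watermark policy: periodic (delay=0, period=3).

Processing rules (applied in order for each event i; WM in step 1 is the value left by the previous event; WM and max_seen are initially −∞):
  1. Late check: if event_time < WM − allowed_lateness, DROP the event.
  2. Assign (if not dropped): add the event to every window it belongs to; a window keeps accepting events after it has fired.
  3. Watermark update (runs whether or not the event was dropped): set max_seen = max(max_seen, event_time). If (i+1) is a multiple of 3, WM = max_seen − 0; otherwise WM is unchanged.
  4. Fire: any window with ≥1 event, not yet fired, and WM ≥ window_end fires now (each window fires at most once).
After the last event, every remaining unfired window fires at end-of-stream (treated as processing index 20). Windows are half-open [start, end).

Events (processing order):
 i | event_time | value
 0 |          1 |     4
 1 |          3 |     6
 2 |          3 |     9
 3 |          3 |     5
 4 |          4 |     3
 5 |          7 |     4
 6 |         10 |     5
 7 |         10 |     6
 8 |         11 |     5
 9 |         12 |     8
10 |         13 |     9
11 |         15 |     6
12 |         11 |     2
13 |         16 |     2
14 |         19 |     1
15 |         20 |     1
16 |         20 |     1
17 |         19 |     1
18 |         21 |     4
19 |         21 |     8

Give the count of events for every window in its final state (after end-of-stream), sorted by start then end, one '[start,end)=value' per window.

[1,3)=1 [3,6)=4 [7,9)=1 [10,15)=5 [15,18)=2 [19,23)=6

i=0 t=1 v=4: → [1,3); WM=−∞
i=1 t=3 v=6: → [3,5); WM=−∞
i=2 t=3 v=9: → [3,5); WM=3
i=3 t=3 v=5: → [3,5); WM=3
i=4 t=4 v=3: → [3,6); WM=3
i=5 t=7 v=4: → [7,9); WM=7
i=6 t=10 v=5: → [10,12); WM=7
i=7 t=10 v=6: → [10,12); WM=7
i=8 t=11 v=5: → [10,13); WM=11
i=9 t=12 v=8: → [10,14); WM=11
i=10 t=13 v=9: → [10,15); WM=11
i=11 t=15 v=6: → [15,17); WM=15
i=12 t=11 v=2: DROP (t<15-1); WM=15
i=13 t=16 v=2: → [15,18); WM=15
i=14 t=19 v=1: → [19,21); WM=19
i=15 t=20 v=1: → [19,22); WM=19
i=16 t=20 v=1: → [19,22); WM=19
i=17 t=19 v=1: → [19,22); WM=20
i=18 t=21 v=4: → [19,23); WM=20
i=19 t=21 v=8: → [19,23); WM=20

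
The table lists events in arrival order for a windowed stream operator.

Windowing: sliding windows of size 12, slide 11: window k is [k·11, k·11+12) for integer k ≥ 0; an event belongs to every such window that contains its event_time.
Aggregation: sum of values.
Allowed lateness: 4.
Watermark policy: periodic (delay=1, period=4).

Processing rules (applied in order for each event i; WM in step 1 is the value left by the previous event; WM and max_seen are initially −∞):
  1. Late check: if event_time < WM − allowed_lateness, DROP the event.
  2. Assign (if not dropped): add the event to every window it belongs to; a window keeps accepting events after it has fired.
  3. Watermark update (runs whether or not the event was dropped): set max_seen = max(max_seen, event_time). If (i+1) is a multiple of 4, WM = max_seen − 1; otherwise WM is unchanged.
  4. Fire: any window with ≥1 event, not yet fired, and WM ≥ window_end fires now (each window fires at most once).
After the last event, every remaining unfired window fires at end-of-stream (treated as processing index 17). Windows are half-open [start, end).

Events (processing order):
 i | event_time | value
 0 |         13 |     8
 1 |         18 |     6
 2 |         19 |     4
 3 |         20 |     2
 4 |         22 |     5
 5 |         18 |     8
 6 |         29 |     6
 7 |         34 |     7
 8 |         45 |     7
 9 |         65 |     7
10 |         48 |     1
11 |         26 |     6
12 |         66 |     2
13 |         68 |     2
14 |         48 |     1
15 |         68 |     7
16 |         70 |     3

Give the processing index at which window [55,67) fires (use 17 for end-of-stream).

i=0 t=13 v=8: → [11,23); WM=−∞
i=1 t=18 v=6: → [11,23); WM=−∞
i=2 t=19 v=4: → [11,23); WM=−∞
i=3 t=20 v=2: → [11,23); WM=19
i=4 t=22 v=5: → [22,34),[11,23); WM=19
i=5 t=18 v=8: → [11,23); WM=19
i=6 t=29 v=6: → [22,34); WM=19
i=7 t=34 v=7: → [33,45); WM=33; [11,23) fires=33
i=8 t=45 v=7: → [44,56); WM=33
i=9 t=65 v=7: → [55,67); WM=33
i=10 t=48 v=1: → [44,56); WM=33
i=11 t=26 v=6: DROP (t<33-4); WM=64; [22,34) fires=11 [33,45) fires=7 [44,56) fires=8
i=12 t=66 v=2: → [66,78),[55,67); WM=64
i=13 t=68 v=2: → [66,78); WM=64
i=14 t=48 v=1: DROP (t<64-4); WM=64
i=15 t=68 v=7: → [66,78); WM=67; [55,67) fires=9
i=16 t=70 v=3: → [66,78); WM=67

15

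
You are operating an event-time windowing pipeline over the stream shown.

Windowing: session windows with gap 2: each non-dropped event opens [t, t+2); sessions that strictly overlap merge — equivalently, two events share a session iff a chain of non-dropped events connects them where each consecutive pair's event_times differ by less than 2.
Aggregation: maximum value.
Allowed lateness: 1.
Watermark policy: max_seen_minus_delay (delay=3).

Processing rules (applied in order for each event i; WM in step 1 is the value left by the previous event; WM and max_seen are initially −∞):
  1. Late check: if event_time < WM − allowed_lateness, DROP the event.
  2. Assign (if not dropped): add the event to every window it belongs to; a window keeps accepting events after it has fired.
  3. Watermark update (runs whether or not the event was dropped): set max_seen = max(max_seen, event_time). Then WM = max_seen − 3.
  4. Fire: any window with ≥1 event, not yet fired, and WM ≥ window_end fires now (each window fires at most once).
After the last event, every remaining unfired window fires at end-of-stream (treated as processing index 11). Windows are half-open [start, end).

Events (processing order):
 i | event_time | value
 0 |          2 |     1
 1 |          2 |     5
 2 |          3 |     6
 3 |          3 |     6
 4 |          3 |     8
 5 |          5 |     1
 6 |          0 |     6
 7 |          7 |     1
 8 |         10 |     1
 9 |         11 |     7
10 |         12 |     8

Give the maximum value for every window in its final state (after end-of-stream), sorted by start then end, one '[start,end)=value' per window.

[2,5)=8 [5,7)=1 [7,9)=1 [10,14)=8

i=0 t=2 v=1: → [2,4); WM=-1
i=1 t=2 v=5: → [2,4); WM=-1
i=2 t=3 v=6: → [2,5); WM=0
i=3 t=3 v=6: → [2,5); WM=0
i=4 t=3 v=8: → [2,5); WM=0
i=5 t=5 v=1: → [5,7); WM=2
i=6 t=0 v=6: DROP (t<2-1); WM=2
i=7 t=7 v=1: → [7,9); WM=4
i=8 t=10 v=1: → [10,12); WM=7
i=9 t=11 v=7: → [10,13); WM=8
i=10 t=12 v=8: → [10,14); WM=9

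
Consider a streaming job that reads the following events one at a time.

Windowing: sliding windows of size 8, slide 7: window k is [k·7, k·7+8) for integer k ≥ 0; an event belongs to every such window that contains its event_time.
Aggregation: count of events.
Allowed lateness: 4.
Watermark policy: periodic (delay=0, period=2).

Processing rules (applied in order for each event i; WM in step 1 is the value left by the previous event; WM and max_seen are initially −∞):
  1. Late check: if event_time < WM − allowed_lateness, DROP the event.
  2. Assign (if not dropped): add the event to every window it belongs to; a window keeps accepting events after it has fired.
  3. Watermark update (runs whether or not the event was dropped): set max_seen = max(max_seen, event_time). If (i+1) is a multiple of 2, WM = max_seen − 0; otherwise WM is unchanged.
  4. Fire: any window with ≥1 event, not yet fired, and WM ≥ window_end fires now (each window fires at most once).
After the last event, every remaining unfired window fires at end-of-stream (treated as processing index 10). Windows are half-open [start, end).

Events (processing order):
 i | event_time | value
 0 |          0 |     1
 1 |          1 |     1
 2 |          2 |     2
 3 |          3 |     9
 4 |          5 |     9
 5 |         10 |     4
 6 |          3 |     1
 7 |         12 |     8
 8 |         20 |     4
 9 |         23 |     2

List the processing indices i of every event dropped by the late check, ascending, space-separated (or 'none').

6

i=0 t=0 v=1: → [0,8); WM=−∞
i=1 t=1 v=1: → [0,8); WM=1
i=2 t=2 v=2: → [0,8); WM=1
i=3 t=3 v=9: → [0,8); WM=3
i=4 t=5 v=9: → [0,8); WM=3
i=5 t=10 v=4: → [7,15); WM=10; [0,8) fires=5
i=6 t=3 v=1: DROP (t<10-4); WM=10
i=7 t=12 v=8: → [7,15); WM=12
i=8 t=20 v=4: → [14,22); WM=12
i=9 t=23 v=2: → [21,29); WM=23; [7,15) fires=2 [14,22) fires=1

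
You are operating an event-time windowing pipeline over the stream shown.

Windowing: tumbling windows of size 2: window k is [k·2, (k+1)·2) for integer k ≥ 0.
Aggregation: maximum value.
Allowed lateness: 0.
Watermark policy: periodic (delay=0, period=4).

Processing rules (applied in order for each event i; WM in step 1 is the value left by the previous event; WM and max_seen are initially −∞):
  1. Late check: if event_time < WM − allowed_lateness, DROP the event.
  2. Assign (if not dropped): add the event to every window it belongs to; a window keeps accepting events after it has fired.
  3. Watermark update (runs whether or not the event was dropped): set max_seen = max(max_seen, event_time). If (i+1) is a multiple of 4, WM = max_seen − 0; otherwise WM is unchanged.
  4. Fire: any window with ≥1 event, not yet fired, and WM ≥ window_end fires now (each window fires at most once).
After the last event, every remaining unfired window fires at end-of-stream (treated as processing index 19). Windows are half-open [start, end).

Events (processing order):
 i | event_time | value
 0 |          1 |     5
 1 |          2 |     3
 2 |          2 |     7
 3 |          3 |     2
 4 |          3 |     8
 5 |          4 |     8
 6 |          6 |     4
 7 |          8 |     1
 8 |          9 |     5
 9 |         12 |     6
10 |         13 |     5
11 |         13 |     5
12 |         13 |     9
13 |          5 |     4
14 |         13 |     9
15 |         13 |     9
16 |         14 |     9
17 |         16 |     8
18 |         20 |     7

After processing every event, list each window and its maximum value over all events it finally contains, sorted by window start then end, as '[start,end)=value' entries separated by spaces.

i=0 t=1 v=5: → [0,2); WM=−∞
i=1 t=2 v=3: → [2,4); WM=−∞
i=2 t=2 v=7: → [2,4); WM=−∞
i=3 t=3 v=2: → [2,4); WM=3; [0,2) fires=5
i=4 t=3 v=8: → [2,4); WM=3
i=5 t=4 v=8: → [4,6); WM=3
i=6 t=6 v=4: → [6,8); WM=3
i=7 t=8 v=1: → [8,10); WM=8; [2,4) fires=8 [4,6) fires=8 [6,8) fires=4
i=8 t=9 v=5: → [8,10); WM=8
i=9 t=12 v=6: → [12,14); WM=8
i=10 t=13 v=5: → [12,14); WM=8
i=11 t=13 v=5: → [12,14); WM=13; [8,10) fires=5
i=12 t=13 v=9: → [12,14); WM=13
i=13 t=5 v=4: DROP (t<13-0); WM=13
i=14 t=13 v=9: → [12,14); WM=13
i=15 t=13 v=9: → [12,14); WM=13
i=16 t=14 v=9: → [14,16); WM=13
i=17 t=16 v=8: → [16,18); WM=13
i=18 t=20 v=7: → [20,22); WM=13

[0,2)=5 [2,4)=8 [4,6)=8 [6,8)=4 [8,10)=5 [12,14)=9 [14,16)=9 [16,18)=8 [20,22)=7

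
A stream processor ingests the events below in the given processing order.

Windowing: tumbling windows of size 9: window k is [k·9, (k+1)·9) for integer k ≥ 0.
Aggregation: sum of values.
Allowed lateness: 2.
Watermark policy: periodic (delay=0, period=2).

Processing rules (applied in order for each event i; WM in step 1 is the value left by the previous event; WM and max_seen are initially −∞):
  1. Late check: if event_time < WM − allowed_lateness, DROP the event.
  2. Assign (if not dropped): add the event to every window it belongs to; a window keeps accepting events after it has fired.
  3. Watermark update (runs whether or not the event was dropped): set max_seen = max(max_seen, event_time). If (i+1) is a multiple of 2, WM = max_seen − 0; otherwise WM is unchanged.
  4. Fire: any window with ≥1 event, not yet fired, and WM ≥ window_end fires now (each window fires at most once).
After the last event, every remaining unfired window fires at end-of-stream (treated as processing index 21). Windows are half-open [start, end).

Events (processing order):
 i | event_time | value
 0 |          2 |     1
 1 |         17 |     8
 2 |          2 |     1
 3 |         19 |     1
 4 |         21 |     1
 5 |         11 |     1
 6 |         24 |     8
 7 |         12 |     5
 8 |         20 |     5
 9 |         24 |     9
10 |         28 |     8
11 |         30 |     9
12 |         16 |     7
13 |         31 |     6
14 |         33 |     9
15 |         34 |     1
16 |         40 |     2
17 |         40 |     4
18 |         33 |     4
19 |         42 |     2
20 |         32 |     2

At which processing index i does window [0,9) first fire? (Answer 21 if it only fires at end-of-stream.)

1

i=0 t=2 v=1: → [0,9); WM=−∞
i=1 t=17 v=8: → [9,18); WM=17; [0,9) fires=1
i=2 t=2 v=1: DROP (t<17-2); WM=17
i=3 t=19 v=1: → [18,27); WM=19; [9,18) fires=8
i=4 t=21 v=1: → [18,27); WM=19
i=5 t=11 v=1: DROP (t<19-2); WM=21
i=6 t=24 v=8: → [18,27); WM=21
i=7 t=12 v=5: DROP (t<21-2); WM=24
i=8 t=20 v=5: DROP (t<24-2); WM=24
i=9 t=24 v=9: → [18,27); WM=24
i=10 t=28 v=8: → [27,36); WM=24
i=11 t=30 v=9: → [27,36); WM=30; [18,27) fires=19
i=12 t=16 v=7: DROP (t<30-2); WM=30
i=13 t=31 v=6: → [27,36); WM=31
i=14 t=33 v=9: → [27,36); WM=31
i=15 t=34 v=1: → [27,36); WM=34
i=16 t=40 v=2: → [36,45); WM=34
i=17 t=40 v=4: → [36,45); WM=40; [27,36) fires=33
i=18 t=33 v=4: DROP (t<40-2); WM=40
i=19 t=42 v=2: → [36,45); WM=42
i=20 t=32 v=2: DROP (t<42-2); WM=42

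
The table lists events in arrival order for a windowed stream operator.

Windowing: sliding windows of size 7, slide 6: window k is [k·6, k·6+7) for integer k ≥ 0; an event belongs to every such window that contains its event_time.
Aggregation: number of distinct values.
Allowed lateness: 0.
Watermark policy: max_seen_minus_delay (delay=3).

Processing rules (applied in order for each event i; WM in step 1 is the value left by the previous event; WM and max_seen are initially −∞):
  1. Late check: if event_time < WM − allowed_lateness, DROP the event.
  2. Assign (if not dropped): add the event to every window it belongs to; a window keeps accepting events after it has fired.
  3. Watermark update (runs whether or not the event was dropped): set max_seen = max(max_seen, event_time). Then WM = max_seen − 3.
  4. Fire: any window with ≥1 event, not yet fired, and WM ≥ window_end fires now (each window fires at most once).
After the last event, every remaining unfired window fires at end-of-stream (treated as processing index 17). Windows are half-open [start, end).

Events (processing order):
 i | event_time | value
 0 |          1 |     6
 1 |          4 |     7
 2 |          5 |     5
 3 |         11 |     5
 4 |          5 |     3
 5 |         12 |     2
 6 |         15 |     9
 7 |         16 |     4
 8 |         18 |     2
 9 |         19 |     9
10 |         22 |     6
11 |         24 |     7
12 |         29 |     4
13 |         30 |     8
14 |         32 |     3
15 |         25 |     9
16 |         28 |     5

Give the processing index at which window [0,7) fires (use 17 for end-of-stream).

3

i=0 t=1 v=6: → [0,7); WM=-2
i=1 t=4 v=7: → [0,7); WM=1
i=2 t=5 v=5: → [0,7); WM=2
i=3 t=11 v=5: → [6,13); WM=8; [0,7) fires=3
i=4 t=5 v=3: DROP (t<8-0); WM=8
i=5 t=12 v=2: → [12,19),[6,13); WM=9
i=6 t=15 v=9: → [12,19); WM=12
i=7 t=16 v=4: → [12,19); WM=13; [6,13) fires=2
i=8 t=18 v=2: → [18,25),[12,19); WM=15
i=9 t=19 v=9: → [18,25); WM=16
i=10 t=22 v=6: → [18,25); WM=19; [12,19) fires=3
i=11 t=24 v=7: → [24,31),[18,25); WM=21
i=12 t=29 v=4: → [24,31); WM=26; [18,25) fires=4
i=13 t=30 v=8: → [30,37),[24,31); WM=27
i=14 t=32 v=3: → [30,37); WM=29
i=15 t=25 v=9: DROP (t<29-0); WM=29
i=16 t=28 v=5: DROP (t<29-0); WM=29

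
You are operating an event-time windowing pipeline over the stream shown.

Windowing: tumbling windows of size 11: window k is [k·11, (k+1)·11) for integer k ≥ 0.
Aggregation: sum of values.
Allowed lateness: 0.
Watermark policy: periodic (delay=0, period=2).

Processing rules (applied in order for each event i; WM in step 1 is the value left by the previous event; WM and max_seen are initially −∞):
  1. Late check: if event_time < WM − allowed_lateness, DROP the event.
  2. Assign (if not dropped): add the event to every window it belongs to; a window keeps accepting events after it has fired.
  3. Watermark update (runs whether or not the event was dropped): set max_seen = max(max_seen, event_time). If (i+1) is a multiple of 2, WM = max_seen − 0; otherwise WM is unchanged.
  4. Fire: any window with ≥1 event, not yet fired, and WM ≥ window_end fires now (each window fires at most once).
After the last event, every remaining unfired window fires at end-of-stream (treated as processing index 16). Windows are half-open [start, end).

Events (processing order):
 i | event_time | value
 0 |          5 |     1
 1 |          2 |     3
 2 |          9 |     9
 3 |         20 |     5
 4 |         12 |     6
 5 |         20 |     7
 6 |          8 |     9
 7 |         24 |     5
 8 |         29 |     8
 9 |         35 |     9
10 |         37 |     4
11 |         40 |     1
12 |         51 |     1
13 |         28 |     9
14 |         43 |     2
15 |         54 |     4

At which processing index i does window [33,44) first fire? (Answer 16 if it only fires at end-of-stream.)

13

i=0 t=5 v=1: → [0,11); WM=−∞
i=1 t=2 v=3: → [0,11); WM=5
i=2 t=9 v=9: → [0,11); WM=5
i=3 t=20 v=5: → [11,22); WM=20; [0,11) fires=13
i=4 t=12 v=6: DROP (t<20-0); WM=20
i=5 t=20 v=7: → [11,22); WM=20
i=6 t=8 v=9: DROP (t<20-0); WM=20
i=7 t=24 v=5: → [22,33); WM=24; [11,22) fires=12
i=8 t=29 v=8: → [22,33); WM=24
i=9 t=35 v=9: → [33,44); WM=35; [22,33) fires=13
i=10 t=37 v=4: → [33,44); WM=35
i=11 t=40 v=1: → [33,44); WM=40
i=12 t=51 v=1: → [44,55); WM=40
i=13 t=28 v=9: DROP (t<40-0); WM=51; [33,44) fires=14
i=14 t=43 v=2: DROP (t<51-0); WM=51
i=15 t=54 v=4: → [44,55); WM=54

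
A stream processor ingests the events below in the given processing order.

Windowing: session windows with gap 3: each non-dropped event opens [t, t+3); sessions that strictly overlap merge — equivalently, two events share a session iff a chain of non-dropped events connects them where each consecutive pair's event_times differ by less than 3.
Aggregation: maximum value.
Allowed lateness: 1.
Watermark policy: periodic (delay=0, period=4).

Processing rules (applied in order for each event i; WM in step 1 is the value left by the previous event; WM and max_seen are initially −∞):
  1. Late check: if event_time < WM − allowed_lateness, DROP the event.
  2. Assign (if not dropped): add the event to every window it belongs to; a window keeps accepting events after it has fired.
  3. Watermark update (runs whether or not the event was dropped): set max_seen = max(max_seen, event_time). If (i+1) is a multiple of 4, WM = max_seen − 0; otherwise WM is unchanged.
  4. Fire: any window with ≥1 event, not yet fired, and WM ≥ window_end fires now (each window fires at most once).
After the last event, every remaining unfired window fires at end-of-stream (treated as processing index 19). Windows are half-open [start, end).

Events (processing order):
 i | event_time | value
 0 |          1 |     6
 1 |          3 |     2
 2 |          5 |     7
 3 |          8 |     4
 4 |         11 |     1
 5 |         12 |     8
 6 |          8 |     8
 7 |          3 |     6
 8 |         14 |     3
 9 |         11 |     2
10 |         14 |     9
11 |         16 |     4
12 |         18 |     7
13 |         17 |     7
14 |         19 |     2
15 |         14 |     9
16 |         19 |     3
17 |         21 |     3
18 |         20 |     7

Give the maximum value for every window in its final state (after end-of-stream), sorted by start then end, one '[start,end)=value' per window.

[1,8)=7 [8,11)=8 [11,24)=9

i=0 t=1 v=6: → [1,4); WM=−∞
i=1 t=3 v=2: → [1,6); WM=−∞
i=2 t=5 v=7: → [1,8); WM=−∞
i=3 t=8 v=4: → [8,11); WM=8
i=4 t=11 v=1: → [11,14); WM=8
i=5 t=12 v=8: → [11,15); WM=8
i=6 t=8 v=8: → [8,11); WM=8
i=7 t=3 v=6: DROP (t<8-1); WM=12
i=8 t=14 v=3: → [11,17); WM=12
i=9 t=11 v=2: → [11,17); WM=12
i=10 t=14 v=9: → [11,17); WM=12
i=11 t=16 v=4: → [11,19); WM=16
i=12 t=18 v=7: → [11,21); WM=16
i=13 t=17 v=7: → [11,21); WM=16
i=14 t=19 v=2: → [11,22); WM=16
i=15 t=14 v=9: DROP (t<16-1); WM=19
i=16 t=19 v=3: → [11,22); WM=19
i=17 t=21 v=3: → [11,24); WM=19
i=18 t=20 v=7: → [11,24); WM=19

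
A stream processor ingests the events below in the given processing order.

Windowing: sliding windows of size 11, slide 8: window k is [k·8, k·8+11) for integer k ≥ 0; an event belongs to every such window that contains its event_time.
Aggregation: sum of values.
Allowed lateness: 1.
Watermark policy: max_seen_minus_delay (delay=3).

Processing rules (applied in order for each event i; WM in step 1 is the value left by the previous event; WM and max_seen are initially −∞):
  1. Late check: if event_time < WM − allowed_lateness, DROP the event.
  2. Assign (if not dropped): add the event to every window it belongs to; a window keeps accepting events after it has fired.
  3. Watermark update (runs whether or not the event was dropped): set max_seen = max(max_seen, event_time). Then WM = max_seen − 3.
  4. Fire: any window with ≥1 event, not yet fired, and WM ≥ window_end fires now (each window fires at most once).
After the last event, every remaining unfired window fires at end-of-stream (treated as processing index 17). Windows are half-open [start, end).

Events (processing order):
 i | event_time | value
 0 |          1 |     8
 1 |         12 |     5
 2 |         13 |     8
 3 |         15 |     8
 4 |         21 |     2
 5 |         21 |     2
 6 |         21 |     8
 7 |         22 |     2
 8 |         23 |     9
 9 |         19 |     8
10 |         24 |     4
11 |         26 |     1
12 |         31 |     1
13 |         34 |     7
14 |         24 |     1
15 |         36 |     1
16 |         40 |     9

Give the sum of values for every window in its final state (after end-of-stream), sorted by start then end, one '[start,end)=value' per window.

i=0 t=1 v=8: → [0,11); WM=-2
i=1 t=12 v=5: → [8,19); WM=9
i=2 t=13 v=8: → [8,19); WM=10
i=3 t=15 v=8: → [8,19); WM=12; [0,11) fires=8
i=4 t=21 v=2: → [16,27); WM=18
i=5 t=21 v=2: → [16,27); WM=18
i=6 t=21 v=8: → [16,27); WM=18
i=7 t=22 v=2: → [16,27); WM=19; [8,19) fires=21
i=8 t=23 v=9: → [16,27); WM=20
i=9 t=19 v=8: → [16,27); WM=20
i=10 t=24 v=4: → [24,35),[16,27); WM=21
i=11 t=26 v=1: → [24,35),[16,27); WM=23
i=12 t=31 v=1: → [24,35); WM=28; [16,27) fires=36
i=13 t=34 v=7: → [32,43),[24,35); WM=31
i=14 t=24 v=1: DROP (t<31-1); WM=31
i=15 t=36 v=1: → [32,43); WM=33
i=16 t=40 v=9: → [40,51),[32,43); WM=37; [24,35) fires=13

[0,11)=8 [8,19)=21 [16,27)=36 [24,35)=13 [32,43)=17 [40,51)=9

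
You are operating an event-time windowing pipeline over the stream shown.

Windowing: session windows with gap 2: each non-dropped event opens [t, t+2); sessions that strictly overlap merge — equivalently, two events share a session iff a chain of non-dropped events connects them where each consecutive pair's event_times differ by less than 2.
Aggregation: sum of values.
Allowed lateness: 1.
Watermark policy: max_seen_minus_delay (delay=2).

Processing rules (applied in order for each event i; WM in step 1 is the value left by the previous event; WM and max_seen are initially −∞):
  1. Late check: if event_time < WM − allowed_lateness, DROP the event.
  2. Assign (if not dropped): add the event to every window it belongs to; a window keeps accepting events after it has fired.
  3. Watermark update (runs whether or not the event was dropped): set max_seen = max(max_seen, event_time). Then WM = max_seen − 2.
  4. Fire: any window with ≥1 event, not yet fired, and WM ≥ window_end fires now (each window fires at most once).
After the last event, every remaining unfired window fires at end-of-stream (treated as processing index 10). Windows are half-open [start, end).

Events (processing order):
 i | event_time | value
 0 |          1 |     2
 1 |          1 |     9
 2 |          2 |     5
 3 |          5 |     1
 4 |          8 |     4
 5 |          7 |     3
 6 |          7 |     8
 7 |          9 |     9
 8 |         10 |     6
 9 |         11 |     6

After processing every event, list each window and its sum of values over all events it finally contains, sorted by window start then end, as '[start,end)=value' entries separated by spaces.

[1,4)=16 [5,7)=1 [7,13)=36

i=0 t=1 v=2: → [1,3); WM=-1
i=1 t=1 v=9: → [1,3); WM=-1
i=2 t=2 v=5: → [1,4); WM=0
i=3 t=5 v=1: → [5,7); WM=3
i=4 t=8 v=4: → [8,10); WM=6
i=5 t=7 v=3: → [7,10); WM=6
i=6 t=7 v=8: → [7,10); WM=6
i=7 t=9 v=9: → [7,11); WM=7
i=8 t=10 v=6: → [7,12); WM=8
i=9 t=11 v=6: → [7,13); WM=9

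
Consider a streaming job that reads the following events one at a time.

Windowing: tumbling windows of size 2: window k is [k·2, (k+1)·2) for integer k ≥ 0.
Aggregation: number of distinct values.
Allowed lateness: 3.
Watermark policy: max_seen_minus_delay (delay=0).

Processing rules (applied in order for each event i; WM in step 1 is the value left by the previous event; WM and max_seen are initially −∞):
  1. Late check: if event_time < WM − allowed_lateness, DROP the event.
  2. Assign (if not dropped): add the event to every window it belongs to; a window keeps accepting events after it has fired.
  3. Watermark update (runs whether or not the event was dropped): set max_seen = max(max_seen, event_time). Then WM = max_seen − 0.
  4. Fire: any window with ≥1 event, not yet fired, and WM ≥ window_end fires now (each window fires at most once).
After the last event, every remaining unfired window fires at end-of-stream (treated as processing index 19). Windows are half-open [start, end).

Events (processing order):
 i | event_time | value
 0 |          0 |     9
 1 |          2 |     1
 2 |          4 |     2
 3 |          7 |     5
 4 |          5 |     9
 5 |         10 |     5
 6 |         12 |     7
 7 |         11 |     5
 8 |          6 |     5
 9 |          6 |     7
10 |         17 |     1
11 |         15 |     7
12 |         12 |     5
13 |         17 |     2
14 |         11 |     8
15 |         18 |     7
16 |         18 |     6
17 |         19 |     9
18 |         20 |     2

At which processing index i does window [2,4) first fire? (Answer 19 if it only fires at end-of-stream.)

2

i=0 t=0 v=9: → [0,2); WM=0
i=1 t=2 v=1: → [2,4); WM=2; [0,2) fires=1
i=2 t=4 v=2: → [4,6); WM=4; [2,4) fires=1
i=3 t=7 v=5: → [6,8); WM=7; [4,6) fires=1
i=4 t=5 v=9: → [4,6); WM=7
i=5 t=10 v=5: → [10,12); WM=10; [6,8) fires=1
i=6 t=12 v=7: → [12,14); WM=12; [10,12) fires=1
i=7 t=11 v=5: → [10,12); WM=12
i=8 t=6 v=5: DROP (t<12-3); WM=12
i=9 t=6 v=7: DROP (t<12-3); WM=12
i=10 t=17 v=1: → [16,18); WM=17; [12,14) fires=1
i=11 t=15 v=7: → [14,16); WM=17; [14,16) fires=1
i=12 t=12 v=5: DROP (t<17-3); WM=17
i=13 t=17 v=2: → [16,18); WM=17
i=14 t=11 v=8: DROP (t<17-3); WM=17
i=15 t=18 v=7: → [18,20); WM=18; [16,18) fires=2
i=16 t=18 v=6: → [18,20); WM=18
i=17 t=19 v=9: → [18,20); WM=19
i=18 t=20 v=2: → [20,22); WM=20; [18,20) fires=3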